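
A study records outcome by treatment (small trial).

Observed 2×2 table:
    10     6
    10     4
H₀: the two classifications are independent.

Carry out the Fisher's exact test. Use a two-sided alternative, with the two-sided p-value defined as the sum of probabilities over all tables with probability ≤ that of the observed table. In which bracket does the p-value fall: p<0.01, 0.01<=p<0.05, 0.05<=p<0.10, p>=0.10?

Margins: r₁=16, r₂=14, c₁=20, c₂=10, n=30
p_obs = C(16,10)·C(14,10)/C(30,20); sum pmf over tables with pmf ≤ p_obs
p-value (two-sided) = 0.70895
→ bracket: p>=0.10

p-value bracket: p>=0.10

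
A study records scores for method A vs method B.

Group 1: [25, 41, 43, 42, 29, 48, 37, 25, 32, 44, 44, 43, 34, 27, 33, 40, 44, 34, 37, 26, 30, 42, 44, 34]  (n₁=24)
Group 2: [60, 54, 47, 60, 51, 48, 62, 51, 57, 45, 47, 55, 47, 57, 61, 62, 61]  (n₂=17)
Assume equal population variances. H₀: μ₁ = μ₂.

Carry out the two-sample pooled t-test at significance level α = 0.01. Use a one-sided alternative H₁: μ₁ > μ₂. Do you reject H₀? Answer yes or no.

reject H₀: no

x̄₁=36.583, s₁=7.071, n₁=24
x̄₂=54.412, s₂=6.104, n₂=17
s_p² = [23·7.071² + 16·6.104²]/39 = 44.7680
SE = √(s_p²·(1/24+1/17)) = 2.1210
t = (36.583−54.412)/2.1210 = -8.4056
df = 39
p-value (one-sided, H₁ greater) = 1.00000
At α=0.01: p ≥ α → fail to reject H₀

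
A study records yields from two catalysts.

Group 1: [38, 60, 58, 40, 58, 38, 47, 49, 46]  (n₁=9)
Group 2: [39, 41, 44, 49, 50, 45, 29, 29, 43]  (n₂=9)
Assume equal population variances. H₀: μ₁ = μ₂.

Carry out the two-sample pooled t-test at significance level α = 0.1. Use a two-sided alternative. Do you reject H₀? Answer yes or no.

x̄₁=48.222, s₁=8.758, n₁=9
x̄₂=41.000, s₂=7.632, n₂=9
s_p² = [8·8.758² + 8·7.632²]/16 = 67.4722
SE = √(s_p²·(1/9+1/9)) = 3.8722
t = (48.222−41.000)/3.8722 = 1.8652
df = 16
p-value (two-sided) = 0.08061
At α=0.1: p < α → reject H₀

reject H₀: yes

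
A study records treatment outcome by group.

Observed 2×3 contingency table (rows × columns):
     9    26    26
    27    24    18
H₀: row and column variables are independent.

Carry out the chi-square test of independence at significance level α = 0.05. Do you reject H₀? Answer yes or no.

reject H₀: yes

Row totals [61, 69], col totals [36, 50, 44], n=130
χ² = (9−16.89)²/16.89 + (26−23.46)²/23.46 + (26−20.65)²/20.65 + (27−19.11)²/19.11 + (24−26.54)²/26.54 + (18−23.35)²/23.35 = 10.0804
df = 2
p-value (upper-tail) = 0.00647
At α=0.05: p < α → reject H₀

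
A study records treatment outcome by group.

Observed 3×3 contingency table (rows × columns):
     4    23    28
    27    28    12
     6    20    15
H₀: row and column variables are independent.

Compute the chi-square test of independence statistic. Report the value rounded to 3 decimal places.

Row totals [55, 67, 41], col totals [37, 71, 55], n=163
χ² = (4−12.48)²/12.48 + (23−23.96)²/23.96 + (28−18.56)²/18.56 + (27−15.21)²/15.21 + (28−29.18)²/29.18 + (12−22.61)²/22.61 + (6−9.31)²/9.31 + (20−17.86)²/17.86 + (15−13.83)²/13.83 = 26.3049
df = 4

test statistic = 26.305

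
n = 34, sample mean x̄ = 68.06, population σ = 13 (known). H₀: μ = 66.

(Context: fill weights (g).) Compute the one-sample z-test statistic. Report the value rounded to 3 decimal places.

SE = σ/√n = 13/√34 = 2.2295
z = (x̄−μ₀)/SE = (68.06−66)/2.2295 = 0.9240

test statistic = 0.924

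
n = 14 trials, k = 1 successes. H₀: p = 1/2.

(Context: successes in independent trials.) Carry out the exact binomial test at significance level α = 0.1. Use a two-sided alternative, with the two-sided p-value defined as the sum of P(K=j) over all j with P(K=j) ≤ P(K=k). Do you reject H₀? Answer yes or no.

reject H₀: yes

Exact binomial: n=14, k=1, p₀=1/2=0.5000
P(X=j) = C(n,j)·p₀^j·(1−p₀)^(n−j); p = Σ P(X=j) over j with P(X=j) ≤ P(X=1)
p-value (two-sided) = 0.00183
At α=0.1: p < α → reject H₀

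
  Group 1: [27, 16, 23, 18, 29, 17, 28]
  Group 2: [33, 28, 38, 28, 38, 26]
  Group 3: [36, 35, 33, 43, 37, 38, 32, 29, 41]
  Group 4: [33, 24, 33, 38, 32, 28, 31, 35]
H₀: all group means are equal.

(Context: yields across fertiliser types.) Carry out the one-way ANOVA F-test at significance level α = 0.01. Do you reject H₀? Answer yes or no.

reject H₀: yes

Group means [22.57, 31.83, 36.00, 31.75], grand mean 30.900
SSB = Σnᵢ(x̄ᵢ−x̄)² = 730.652; SSW = ΣΣ(x−x̄ᵢ)² = 608.048
MSB = 730.652/3 = 243.5508; MSW = 608.048/26 = 23.3864
F = MSB/MSW = 10.4142
df = (3, 26)
p-value (upper-tail) = 0.00011
At α=0.01: p < α → reject H₀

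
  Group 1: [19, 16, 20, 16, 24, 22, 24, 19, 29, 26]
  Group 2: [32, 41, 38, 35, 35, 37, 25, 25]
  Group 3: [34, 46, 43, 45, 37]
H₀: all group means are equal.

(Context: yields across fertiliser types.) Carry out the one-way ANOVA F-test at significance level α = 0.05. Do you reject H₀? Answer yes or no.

reject H₀: yes

Group means [21.50, 33.50, 41.00], grand mean 29.913
SSB = Σnᵢ(x̄ᵢ−x̄)² = 1425.326; SSW = ΣΣ(x−x̄ᵢ)² = 514.500
MSB = 1425.326/2 = 712.6630; MSW = 514.500/20 = 25.7250
F = MSB/MSW = 27.7031
df = (2, 20)
p-value (upper-tail) = 0.00000
At α=0.05: p < α → reject H₀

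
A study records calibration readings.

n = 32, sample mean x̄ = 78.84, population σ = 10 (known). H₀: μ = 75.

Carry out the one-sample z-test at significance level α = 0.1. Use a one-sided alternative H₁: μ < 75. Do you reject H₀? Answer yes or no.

reject H₀: no

SE = σ/√n = 10/√32 = 1.7678
z = (x̄−μ₀)/SE = (78.84−75)/1.7678 = 2.1722
p-value (one-sided, H₁ less) = 0.98508
At α=0.1: p ≥ α → fail to reject H₀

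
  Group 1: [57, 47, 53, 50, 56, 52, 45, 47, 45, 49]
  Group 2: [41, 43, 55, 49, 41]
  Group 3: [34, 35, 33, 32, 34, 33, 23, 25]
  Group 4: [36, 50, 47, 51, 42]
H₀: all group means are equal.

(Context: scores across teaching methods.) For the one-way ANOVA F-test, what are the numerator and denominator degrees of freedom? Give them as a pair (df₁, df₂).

degrees of freedom = [3, 24]

k = 4 groups, N = 28 total
df = (k−1, N−k) = (4−1, 28−4) = (3, 24)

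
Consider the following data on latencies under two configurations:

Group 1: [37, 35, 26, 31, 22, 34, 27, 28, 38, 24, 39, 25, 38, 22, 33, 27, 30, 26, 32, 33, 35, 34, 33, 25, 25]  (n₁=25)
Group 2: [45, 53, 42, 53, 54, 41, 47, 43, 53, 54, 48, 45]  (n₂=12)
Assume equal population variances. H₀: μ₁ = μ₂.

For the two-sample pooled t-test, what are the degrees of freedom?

degrees of freedom = 35

df = n₁ + n₂ − 2 = 25 + 12 − 2 = 35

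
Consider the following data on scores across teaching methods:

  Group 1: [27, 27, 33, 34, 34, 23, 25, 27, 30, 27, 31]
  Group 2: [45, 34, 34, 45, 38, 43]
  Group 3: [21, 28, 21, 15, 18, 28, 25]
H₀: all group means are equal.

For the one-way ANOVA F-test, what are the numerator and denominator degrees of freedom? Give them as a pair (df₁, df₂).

k = 3 groups, N = 24 total
df = (k−1, N−k) = (3−1, 24−3) = (2, 21)

degrees of freedom = [2, 21]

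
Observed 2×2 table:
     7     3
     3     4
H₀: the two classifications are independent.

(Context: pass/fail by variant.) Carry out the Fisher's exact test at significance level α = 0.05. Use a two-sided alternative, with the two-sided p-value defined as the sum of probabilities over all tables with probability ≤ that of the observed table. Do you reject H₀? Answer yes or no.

reject H₀: no

Margins: r₁=10, r₂=7, c₁=10, c₂=7, n=17
p_obs = C(10,7)·C(7,3)/C(17,10); sum pmf over tables with pmf ≤ p_obs
p-value (two-sided) = 0.34996
At α=0.05: p ≥ α → fail to reject H₀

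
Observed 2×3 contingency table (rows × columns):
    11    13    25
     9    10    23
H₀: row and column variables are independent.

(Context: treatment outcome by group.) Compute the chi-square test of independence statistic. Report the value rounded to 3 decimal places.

Row totals [49, 42], col totals [20, 23, 48], n=91
χ² = (11−10.77)²/10.77 + (13−12.38)²/12.38 + (25−25.85)²/25.85 + (9−9.23)²/9.23 + (10−10.62)²/10.62 + (23−22.15)²/22.15 = 0.1370
df = 2

test statistic = 0.137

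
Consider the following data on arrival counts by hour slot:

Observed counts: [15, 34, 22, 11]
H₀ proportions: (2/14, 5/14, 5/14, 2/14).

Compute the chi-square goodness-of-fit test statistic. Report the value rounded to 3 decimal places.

n = 82; E_i = n·p_i = [11.71, 29.29, 29.29, 11.71]
χ² = (15−11.71)²/11.71 + (34−29.29)²/29.29 + (22−29.29)²/29.29 + (11−11.71)²/11.71 = 3.5366
df = 3

test statistic = 3.537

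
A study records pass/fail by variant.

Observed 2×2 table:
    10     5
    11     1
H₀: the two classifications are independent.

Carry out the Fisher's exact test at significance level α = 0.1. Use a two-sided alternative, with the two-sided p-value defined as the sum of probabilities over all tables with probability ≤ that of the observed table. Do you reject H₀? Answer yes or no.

Margins: r₁=15, r₂=12, c₁=21, c₂=6, n=27
p_obs = C(15,10)·C(12,11)/C(27,21); sum pmf over tables with pmf ≤ p_obs
p-value (two-sided) = 0.18190
At α=0.1: p ≥ α → fail to reject H₀

reject H₀: no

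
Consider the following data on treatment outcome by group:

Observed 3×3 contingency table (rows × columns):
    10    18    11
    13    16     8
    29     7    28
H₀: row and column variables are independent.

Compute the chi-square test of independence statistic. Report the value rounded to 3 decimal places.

test statistic = 20.070

Row totals [39, 37, 64], col totals [52, 41, 47], n=140
χ² = (10−14.49)²/14.49 + (18−11.42)²/11.42 + (11−13.09)²/13.09 + (13−13.74)²/13.74 + (16−10.84)²/10.84 + (8−12.42)²/12.42 + (29−23.77)²/23.77 + (7−18.74)²/18.74 + (28−21.49)²/21.49 = 20.0703
df = 4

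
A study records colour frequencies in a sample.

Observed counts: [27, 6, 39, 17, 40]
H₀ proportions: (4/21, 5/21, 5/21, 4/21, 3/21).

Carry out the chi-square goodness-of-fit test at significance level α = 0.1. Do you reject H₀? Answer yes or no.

n = 129; E_i = n·p_i = [24.57, 30.71, 30.71, 24.57, 18.43]
χ² = (27−24.57)²/24.57 + (6−30.71)²/30.71 + (39−30.71)²/30.71 + (17−24.57)²/24.57 + (40−18.43)²/18.43 = 49.9450
df = 4
p-value (upper-tail) = 0.00000
At α=0.1: p < α → reject H₀

reject H₀: yes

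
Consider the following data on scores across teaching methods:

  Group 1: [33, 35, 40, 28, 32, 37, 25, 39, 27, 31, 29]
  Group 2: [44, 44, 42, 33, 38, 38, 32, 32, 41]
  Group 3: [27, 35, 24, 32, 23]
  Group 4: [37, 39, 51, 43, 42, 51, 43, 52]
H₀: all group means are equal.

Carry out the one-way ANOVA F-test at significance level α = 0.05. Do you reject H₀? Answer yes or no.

reject H₀: yes

Group means [32.36, 38.22, 28.20, 44.75], grand mean 36.333
SSB = Σnᵢ(x̄ᵢ−x̄)² = 1102.932; SSW = ΣΣ(x−x̄ᵢ)² = 784.401
MSB = 1102.932/3 = 367.6441; MSW = 784.401/29 = 27.0483
F = MSB/MSW = 13.5921
df = (3, 29)
p-value (upper-tail) = 0.00001
At α=0.05: p < α → reject H₀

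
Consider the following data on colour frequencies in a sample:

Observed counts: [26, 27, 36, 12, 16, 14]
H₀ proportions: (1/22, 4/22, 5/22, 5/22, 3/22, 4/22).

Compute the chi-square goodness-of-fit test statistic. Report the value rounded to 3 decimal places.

n = 131; E_i = n·p_i = [5.95, 23.82, 29.77, 29.77, 17.86, 23.82]
χ² = (26−5.95)²/5.95 + (27−23.82)²/23.82 + (36−29.77)²/29.77 + (12−29.77)²/29.77 + (16−17.86)²/17.86 + (14−23.82)²/23.82 = 84.0598
df = 5

test statistic = 84.060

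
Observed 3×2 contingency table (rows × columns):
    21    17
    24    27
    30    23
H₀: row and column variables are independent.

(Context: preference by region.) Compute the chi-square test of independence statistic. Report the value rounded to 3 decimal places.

Row totals [38, 51, 53], col totals [75, 67], n=142
χ² = (21−20.07)²/20.07 + (17−17.93)²/17.93 + (24−26.94)²/26.94 + (27−24.06)²/24.06 + (30−27.99)²/27.99 + (23−25.01)²/25.01 = 1.0748
df = 2

test statistic = 1.075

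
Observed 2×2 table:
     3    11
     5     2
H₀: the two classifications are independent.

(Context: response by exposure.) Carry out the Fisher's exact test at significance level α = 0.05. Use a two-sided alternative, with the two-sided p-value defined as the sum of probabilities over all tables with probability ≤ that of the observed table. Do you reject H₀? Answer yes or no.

reject H₀: no

Margins: r₁=14, r₂=7, c₁=8, c₂=13, n=21
p_obs = C(14,3)·C(7,5)/C(21,8); sum pmf over tables with pmf ≤ p_obs
p-value (two-sided) = 0.05552
At α=0.05: p ≥ α → fail to reject H₀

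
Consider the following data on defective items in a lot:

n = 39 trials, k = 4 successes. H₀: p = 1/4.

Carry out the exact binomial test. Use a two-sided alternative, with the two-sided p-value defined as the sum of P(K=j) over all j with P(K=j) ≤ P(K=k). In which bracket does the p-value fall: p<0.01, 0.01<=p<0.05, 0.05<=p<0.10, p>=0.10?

p-value bracket: 0.01<=p<0.05

Exact binomial: n=39, k=4, p₀=1/4=0.2500
P(X=j) = C(n,j)·p₀^j·(1−p₀)^(n−j); p = Σ P(X=j) over j with P(X=j) ≤ P(X=4)
p-value (two-sided) = 0.03982
→ bracket: 0.01<=p<0.05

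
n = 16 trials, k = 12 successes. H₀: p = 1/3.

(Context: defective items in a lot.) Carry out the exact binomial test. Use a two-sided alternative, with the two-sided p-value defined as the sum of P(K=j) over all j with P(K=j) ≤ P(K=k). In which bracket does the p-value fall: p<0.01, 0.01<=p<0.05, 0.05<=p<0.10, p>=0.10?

Exact binomial: n=16, k=12, p₀=1/3=0.3333
P(X=j) = C(n,j)·p₀^j·(1−p₀)^(n−j); p = Σ P(X=j) over j with P(X=j) ≤ P(X=12)
p-value (two-sided) = 0.00079
→ bracket: p<0.01

p-value bracket: p<0.01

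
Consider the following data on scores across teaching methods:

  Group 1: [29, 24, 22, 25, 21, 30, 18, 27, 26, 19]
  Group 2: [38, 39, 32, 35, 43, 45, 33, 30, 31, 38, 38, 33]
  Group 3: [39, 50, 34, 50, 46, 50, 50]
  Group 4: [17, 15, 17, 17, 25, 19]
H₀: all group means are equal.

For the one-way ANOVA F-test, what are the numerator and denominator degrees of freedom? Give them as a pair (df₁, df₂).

k = 4 groups, N = 35 total
df = (k−1, N−k) = (4−1, 35−4) = (3, 31)

degrees of freedom = [3, 31]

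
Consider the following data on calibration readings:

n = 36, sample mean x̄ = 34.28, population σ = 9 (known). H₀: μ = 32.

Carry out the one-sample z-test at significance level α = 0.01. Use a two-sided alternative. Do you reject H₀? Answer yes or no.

SE = σ/√n = 9/√36 = 1.5000
z = (x̄−μ₀)/SE = (34.28−32)/1.5000 = 1.5200
p-value (two-sided) = 0.12851
At α=0.01: p ≥ α → fail to reject H₀

reject H₀: no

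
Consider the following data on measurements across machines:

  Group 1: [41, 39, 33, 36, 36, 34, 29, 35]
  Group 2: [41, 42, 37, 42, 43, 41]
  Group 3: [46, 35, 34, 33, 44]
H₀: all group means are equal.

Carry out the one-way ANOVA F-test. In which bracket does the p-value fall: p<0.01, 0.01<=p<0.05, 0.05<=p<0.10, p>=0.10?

p-value bracket: 0.05<=p<0.10

Group means [35.38, 41.00, 38.40], grand mean 37.947
SSB = Σnᵢ(x̄ᵢ−x̄)² = 109.872; SSW = ΣΣ(x−x̄ᵢ)² = 265.075
MSB = 109.872/2 = 54.9362; MSW = 265.075/16 = 16.5672
F = MSB/MSW = 3.3160
df = (2, 16)
p-value (upper-tail) = 0.06240
→ bracket: 0.05<=p<0.10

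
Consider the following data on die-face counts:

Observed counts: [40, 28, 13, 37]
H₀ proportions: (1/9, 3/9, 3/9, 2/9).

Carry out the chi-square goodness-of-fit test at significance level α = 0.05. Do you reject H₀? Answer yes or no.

n = 118; E_i = n·p_i = [13.11, 39.33, 39.33, 26.22]
χ² = (40−13.11)²/13.11 + (28−39.33)²/39.33 + (13−39.33)²/39.33 + (37−26.22)²/26.22 = 80.4703
df = 3
p-value (upper-tail) = 0.00000
At α=0.05: p < α → reject H₀

reject H₀: yes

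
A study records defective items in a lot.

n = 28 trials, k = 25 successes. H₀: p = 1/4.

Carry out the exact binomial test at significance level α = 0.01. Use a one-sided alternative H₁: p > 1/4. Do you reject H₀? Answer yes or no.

reject H₀: yes

Exact binomial: n=28, k=25, p₀=1/4=0.2500
P(X≥25) from Σ C(n,i)·p₀^i·(1−p₀)^(n−i)
p-value (one-sided, H₁ greater) = 0.00000
At α=0.01: p < α → reject H₀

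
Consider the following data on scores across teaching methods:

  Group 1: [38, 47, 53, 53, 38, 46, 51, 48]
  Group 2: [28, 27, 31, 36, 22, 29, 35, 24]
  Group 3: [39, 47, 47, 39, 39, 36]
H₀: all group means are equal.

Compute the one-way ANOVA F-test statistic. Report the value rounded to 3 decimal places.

test statistic = 23.511

Group means [46.75, 29.00, 41.17], grand mean 38.773
SSB = Σnᵢ(x̄ᵢ−x̄)² = 1307.530; SSW = ΣΣ(x−x̄ᵢ)² = 528.333
MSB = 1307.530/2 = 653.7652; MSW = 528.333/19 = 27.8070
F = MSB/MSW = 23.5108
df = (2, 19)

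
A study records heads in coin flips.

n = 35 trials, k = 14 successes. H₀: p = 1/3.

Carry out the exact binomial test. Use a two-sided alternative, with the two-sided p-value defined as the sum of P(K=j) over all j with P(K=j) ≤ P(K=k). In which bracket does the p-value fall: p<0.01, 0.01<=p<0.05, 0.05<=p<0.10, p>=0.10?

Exact binomial: n=35, k=14, p₀=1/3=0.3333
P(X=j) = C(n,j)·p₀^j·(1−p₀)^(n−j); p = Σ P(X=j) over j with P(X=j) ≤ P(X=14)
p-value (two-sided) = 0.47329
→ bracket: p>=0.10

p-value bracket: p>=0.10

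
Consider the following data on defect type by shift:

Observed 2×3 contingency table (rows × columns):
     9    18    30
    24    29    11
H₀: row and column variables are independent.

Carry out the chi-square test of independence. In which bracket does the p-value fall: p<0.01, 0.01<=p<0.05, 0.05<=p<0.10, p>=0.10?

Row totals [57, 64], col totals [33, 47, 41], n=121
χ² = (9−15.55)²/15.55 + (18−22.14)²/22.14 + (30−19.31)²/19.31 + (24−17.45)²/17.45 + (29−24.86)²/24.86 + (11−21.69)²/21.69 = 17.8523
df = 2
p-value (upper-tail) = 0.00013
→ bracket: p<0.01

p-value bracket: p<0.01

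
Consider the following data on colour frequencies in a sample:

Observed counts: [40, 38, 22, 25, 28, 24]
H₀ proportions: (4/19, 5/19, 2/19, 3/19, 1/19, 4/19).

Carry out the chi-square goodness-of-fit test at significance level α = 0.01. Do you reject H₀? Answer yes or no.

n = 177; E_i = n·p_i = [37.26, 46.58, 18.63, 27.95, 9.32, 37.26]
χ² = (40−37.26)²/37.26 + (38−46.58)²/46.58 + (22−18.63)²/18.63 + (25−27.95)²/27.95 + (28−9.32)²/9.32 + (24−37.26)²/37.26 = 44.8957
df = 5
p-value (upper-tail) = 0.00000
At α=0.01: p < α → reject H₀

reject H₀: yes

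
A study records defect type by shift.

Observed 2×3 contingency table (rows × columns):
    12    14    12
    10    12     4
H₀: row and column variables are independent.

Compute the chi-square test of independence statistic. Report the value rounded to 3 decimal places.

Row totals [38, 26], col totals [22, 26, 16], n=64
χ² = (12−13.06)²/13.06 + (14−15.44)²/15.44 + (12−9.50)²/9.50 + (10−8.94)²/8.94 + (12−10.56)²/10.56 + (4−6.50)²/6.50 = 2.1617
df = 2

test statistic = 2.162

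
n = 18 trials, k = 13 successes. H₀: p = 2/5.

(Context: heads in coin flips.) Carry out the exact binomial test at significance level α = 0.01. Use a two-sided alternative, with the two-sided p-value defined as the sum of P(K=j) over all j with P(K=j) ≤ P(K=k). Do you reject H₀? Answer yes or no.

reject H₀: yes

Exact binomial: n=18, k=13, p₀=2/5=0.4000
P(X=j) = C(n,j)·p₀^j·(1−p₀)^(n−j); p = Σ P(X=j) over j with P(X=j) ≤ P(X=13)
p-value (two-sided) = 0.00707
At α=0.01: p < α → reject H₀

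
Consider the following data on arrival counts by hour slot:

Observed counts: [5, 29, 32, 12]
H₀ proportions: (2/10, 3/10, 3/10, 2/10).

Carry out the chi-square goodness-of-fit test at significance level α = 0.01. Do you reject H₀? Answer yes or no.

n = 78; E_i = n·p_i = [15.60, 23.40, 23.40, 15.60]
χ² = (5−15.60)²/15.60 + (29−23.40)²/23.40 + (32−23.40)²/23.40 + (12−15.60)²/15.60 = 12.5342
df = 3
p-value (upper-tail) = 0.00576
At α=0.01: p < α → reject H₀

reject H₀: yes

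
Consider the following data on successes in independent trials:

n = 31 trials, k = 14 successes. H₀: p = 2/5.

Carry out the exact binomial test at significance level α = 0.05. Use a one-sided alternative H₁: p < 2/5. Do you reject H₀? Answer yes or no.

Exact binomial: n=31, k=14, p₀=2/5=0.4000
P(X≤14) from Σ C(n,i)·p₀^i·(1−p₀)^(n−i)
p-value (one-sided, H₁ less) = 0.78058
At α=0.05: p ≥ α → fail to reject H₀

reject H₀: no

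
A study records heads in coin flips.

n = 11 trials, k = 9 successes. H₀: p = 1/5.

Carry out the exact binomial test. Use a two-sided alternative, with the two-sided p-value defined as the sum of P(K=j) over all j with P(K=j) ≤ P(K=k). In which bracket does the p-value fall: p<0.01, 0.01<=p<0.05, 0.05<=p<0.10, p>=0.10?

p-value bracket: p<0.01

Exact binomial: n=11, k=9, p₀=1/5=0.2000
P(X=j) = C(n,j)·p₀^j·(1−p₀)^(n−j); p = Σ P(X=j) over j with P(X=j) ≤ P(X=9)
p-value (two-sided) = 0.00002
→ bracket: p<0.01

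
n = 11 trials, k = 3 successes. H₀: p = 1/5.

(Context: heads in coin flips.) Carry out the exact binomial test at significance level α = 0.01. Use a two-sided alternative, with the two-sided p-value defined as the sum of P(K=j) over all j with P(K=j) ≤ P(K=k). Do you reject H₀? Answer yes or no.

reject H₀: no

Exact binomial: n=11, k=3, p₀=1/5=0.2000
P(X=j) = C(n,j)·p₀^j·(1−p₀)^(n−j); p = Σ P(X=j) over j with P(X=j) ≤ P(X=3)
p-value (two-sided) = 0.46850
At α=0.01: p ≥ α → fail to reject H₀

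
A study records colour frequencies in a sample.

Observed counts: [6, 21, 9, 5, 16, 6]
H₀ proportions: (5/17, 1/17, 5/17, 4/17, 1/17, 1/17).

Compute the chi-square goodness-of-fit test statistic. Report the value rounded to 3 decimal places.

test statistic = 142.794

n = 63; E_i = n·p_i = [18.53, 3.71, 18.53, 14.82, 3.71, 3.71]
χ² = (6−18.53)²/18.53 + (21−3.71)²/3.71 + (9−18.53)²/18.53 + (5−14.82)²/14.82 + (16−3.71)²/3.71 + (6−3.71)²/3.71 = 142.7944
df = 5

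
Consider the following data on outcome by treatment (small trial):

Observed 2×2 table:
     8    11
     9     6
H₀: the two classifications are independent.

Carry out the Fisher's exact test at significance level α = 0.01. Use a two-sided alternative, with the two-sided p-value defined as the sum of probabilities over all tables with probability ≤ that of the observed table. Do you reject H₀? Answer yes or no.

reject H₀: no

Margins: r₁=19, r₂=15, c₁=17, c₂=17, n=34
p_obs = C(19,8)·C(15,9)/C(34,17); sum pmf over tables with pmf ≤ p_obs
p-value (two-sided) = 0.49053
At α=0.01: p ≥ α → fail to reject H₀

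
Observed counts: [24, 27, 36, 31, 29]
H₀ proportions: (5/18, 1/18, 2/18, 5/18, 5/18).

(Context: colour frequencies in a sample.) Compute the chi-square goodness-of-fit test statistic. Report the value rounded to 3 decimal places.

test statistic = 79.849

n = 147; E_i = n·p_i = [40.83, 8.17, 16.33, 40.83, 40.83]
χ² = (24−40.83)²/40.83 + (27−8.17)²/8.17 + (36−16.33)²/16.33 + (31−40.83)²/40.83 + (29−40.83)²/40.83 = 79.8490
df = 4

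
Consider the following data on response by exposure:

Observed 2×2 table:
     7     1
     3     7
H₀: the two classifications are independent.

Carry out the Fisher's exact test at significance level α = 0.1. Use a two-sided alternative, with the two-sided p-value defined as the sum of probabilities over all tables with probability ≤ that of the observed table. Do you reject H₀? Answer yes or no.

Margins: r₁=8, r₂=10, c₁=10, c₂=8, n=18
p_obs = C(8,7)·C(10,3)/C(18,10); sum pmf over tables with pmf ≤ p_obs
p-value (two-sided) = 0.02482
At α=0.1: p < α → reject H₀

reject H₀: yes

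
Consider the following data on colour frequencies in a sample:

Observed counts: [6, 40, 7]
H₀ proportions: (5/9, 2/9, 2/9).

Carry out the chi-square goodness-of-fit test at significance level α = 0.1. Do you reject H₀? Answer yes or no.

n = 53; E_i = n·p_i = [29.44, 11.78, 11.78]
χ² = (6−29.44)²/29.44 + (40−11.78)²/11.78 + (7−11.78)²/11.78 = 88.2321
df = 2
p-value (upper-tail) = 0.00000
At α=0.1: p < α → reject H₀

reject H₀: yes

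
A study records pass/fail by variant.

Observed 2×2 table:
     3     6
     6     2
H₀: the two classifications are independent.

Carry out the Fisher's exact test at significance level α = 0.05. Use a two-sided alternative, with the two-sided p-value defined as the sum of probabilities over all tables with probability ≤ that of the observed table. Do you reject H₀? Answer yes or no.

reject H₀: no

Margins: r₁=9, r₂=8, c₁=9, c₂=8, n=17
p_obs = C(9,3)·C(8,6)/C(17,9); sum pmf over tables with pmf ≤ p_obs
p-value (two-sided) = 0.15343
At α=0.05: p ≥ α → fail to reject H₀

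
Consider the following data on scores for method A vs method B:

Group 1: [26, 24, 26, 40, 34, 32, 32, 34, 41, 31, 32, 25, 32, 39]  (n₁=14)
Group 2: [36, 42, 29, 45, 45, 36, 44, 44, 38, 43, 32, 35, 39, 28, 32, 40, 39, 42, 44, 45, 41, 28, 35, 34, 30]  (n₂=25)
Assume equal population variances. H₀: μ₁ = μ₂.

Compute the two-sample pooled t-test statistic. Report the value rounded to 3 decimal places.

x̄₁=32.000, s₁=5.463, n₁=14
x̄₂=37.840, s₂=5.720, n₂=25
s_p² = [13·5.463² + 24·5.720²]/37 = 31.7124
SE = √(s_p²·(1/14+1/25)) = 1.8798
t = (32.000−37.840)/1.8798 = -3.1067
df = 37

test statistic = -3.107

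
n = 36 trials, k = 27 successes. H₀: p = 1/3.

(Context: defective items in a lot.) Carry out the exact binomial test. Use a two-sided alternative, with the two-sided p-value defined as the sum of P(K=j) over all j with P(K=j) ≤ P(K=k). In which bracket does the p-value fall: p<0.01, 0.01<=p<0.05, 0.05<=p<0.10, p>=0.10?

Exact binomial: n=36, k=27, p₀=1/3=0.3333
P(X=j) = C(n,j)·p₀^j·(1−p₀)^(n−j); p = Σ P(X=j) over j with P(X=j) ≤ P(X=27)
p-value (two-sided) = 0.00000
→ bracket: p<0.01

p-value bracket: p<0.01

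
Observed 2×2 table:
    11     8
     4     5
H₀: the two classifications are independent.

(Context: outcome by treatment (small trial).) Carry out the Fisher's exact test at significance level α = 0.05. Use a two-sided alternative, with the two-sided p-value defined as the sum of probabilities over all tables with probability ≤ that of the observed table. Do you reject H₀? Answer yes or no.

Margins: r₁=19, r₂=9, c₁=15, c₂=13, n=28
p_obs = C(19,11)·C(9,4)/C(28,15); sum pmf over tables with pmf ≤ p_obs
p-value (two-sided) = 0.68913
At α=0.05: p ≥ α → fail to reject H₀

reject H₀: no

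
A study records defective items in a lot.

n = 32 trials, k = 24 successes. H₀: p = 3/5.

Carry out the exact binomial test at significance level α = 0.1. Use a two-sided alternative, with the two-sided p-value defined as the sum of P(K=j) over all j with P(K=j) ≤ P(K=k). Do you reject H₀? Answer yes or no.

Exact binomial: n=32, k=24, p₀=3/5=0.6000
P(X=j) = C(n,j)·p₀^j·(1−p₀)^(n−j); p = Σ P(X=j) over j with P(X=j) ≤ P(X=24)
p-value (two-sided) = 0.10375
At α=0.1: p ≥ α → fail to reject H₀

reject H₀: no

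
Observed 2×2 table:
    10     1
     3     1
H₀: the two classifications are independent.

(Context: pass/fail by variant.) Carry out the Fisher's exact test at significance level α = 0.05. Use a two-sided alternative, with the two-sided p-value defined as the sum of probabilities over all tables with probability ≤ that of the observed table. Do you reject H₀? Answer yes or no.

Margins: r₁=11, r₂=4, c₁=13, c₂=2, n=15
p_obs = C(11,10)·C(4,3)/C(15,13); sum pmf over tables with pmf ≤ p_obs
p-value (two-sided) = 0.47619
At α=0.05: p ≥ α → fail to reject H₀

reject H₀: no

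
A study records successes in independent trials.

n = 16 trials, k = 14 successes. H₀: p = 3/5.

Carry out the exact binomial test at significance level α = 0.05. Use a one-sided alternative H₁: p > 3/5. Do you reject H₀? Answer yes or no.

Exact binomial: n=16, k=14, p₀=3/5=0.6000
P(X≥14) from Σ C(n,i)·p₀^i·(1−p₀)^(n−i)
p-value (one-sided, H₁ greater) = 0.01834
At α=0.05: p < α → reject H₀

reject H₀: yes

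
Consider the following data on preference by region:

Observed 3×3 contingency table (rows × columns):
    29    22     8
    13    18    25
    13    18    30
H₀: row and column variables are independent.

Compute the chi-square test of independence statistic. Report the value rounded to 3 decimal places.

test statistic = 22.131

Row totals [59, 56, 61], col totals [55, 58, 63], n=176
χ² = (29−18.44)²/18.44 + (22−19.44)²/19.44 + (8−21.12)²/21.12 + (13−17.50)²/17.50 + (18−18.45)²/18.45 + (25−20.05)²/20.05 + (13−19.06)²/19.06 + (18−20.10)²/20.10 + (30−21.84)²/21.84 = 22.1309
df = 4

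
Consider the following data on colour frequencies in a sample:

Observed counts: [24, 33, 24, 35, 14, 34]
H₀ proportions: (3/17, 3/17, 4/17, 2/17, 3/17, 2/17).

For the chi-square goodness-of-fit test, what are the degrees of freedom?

df = k − 1 = 6 − 1 = 5

degrees of freedom = 5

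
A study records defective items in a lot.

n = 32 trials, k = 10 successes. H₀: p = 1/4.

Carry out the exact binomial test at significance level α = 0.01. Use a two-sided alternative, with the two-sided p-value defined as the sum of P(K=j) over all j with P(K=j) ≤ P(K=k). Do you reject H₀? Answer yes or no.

reject H₀: no

Exact binomial: n=32, k=10, p₀=1/4=0.2500
P(X=j) = C(n,j)·p₀^j·(1−p₀)^(n−j); p = Σ P(X=j) over j with P(X=j) ≤ P(X=10)
p-value (two-sided) = 0.41634
At α=0.01: p ≥ α → fail to reject H₀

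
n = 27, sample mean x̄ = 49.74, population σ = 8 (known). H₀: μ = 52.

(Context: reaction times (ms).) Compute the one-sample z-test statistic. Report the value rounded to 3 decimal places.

SE = σ/√n = 8/√27 = 1.5396
z = (x̄−μ₀)/SE = (49.74−52)/1.5396 = -1.4679

test statistic = -1.468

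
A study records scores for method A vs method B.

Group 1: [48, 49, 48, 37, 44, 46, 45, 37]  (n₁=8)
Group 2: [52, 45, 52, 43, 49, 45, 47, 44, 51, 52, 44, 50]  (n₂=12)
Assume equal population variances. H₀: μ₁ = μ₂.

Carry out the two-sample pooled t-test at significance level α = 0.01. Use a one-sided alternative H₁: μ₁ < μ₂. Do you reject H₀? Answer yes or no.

x̄₁=44.250, s₁=4.773, n₁=8
x̄₂=47.833, s₂=3.538, n₂=12
s_p² = [7·4.773² + 11·3.538²]/18 = 16.5093
SE = √(s_p²·(1/8+1/12)) = 1.8546
t = (44.250−47.833)/1.8546 = -1.9322
df = 18
p-value (one-sided, H₁ less) = 0.03462
At α=0.01: p ≥ α → fail to reject H₀

reject H₀: no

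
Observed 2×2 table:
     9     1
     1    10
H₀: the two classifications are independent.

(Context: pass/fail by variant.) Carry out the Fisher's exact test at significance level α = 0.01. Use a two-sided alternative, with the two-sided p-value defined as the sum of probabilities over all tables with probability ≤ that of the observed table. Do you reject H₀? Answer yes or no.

reject H₀: yes

Margins: r₁=10, r₂=11, c₁=10, c₂=11, n=21
p_obs = C(10,9)·C(11,1)/C(21,10); sum pmf over tables with pmf ≤ p_obs
p-value (two-sided) = 0.00035
At α=0.01: p < α → reject H₀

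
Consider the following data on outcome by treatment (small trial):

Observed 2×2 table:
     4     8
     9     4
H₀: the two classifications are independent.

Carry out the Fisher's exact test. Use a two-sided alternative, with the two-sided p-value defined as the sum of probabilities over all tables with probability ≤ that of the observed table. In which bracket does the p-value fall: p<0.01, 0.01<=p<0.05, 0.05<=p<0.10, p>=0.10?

Margins: r₁=12, r₂=13, c₁=13, c₂=12, n=25
p_obs = C(12,4)·C(13,9)/C(25,13); sum pmf over tables with pmf ≤ p_obs
p-value (two-sided) = 0.11524
→ bracket: p>=0.10

p-value bracket: p>=0.10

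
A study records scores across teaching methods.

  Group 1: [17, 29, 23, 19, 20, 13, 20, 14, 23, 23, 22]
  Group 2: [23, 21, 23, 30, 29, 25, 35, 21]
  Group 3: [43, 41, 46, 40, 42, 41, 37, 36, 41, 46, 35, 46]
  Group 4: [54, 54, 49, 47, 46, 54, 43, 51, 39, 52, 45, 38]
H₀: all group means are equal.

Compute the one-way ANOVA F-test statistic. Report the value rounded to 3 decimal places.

Group means [20.27, 25.88, 41.17, 47.67], grand mean 34.791
SSB = Σnᵢ(x̄ᵢ−x̄)² = 5431.726; SSW = ΣΣ(x−x̄ᵢ)² = 891.390
MSB = 5431.726/3 = 1810.5754; MSW = 891.390/39 = 22.8562
F = MSB/MSW = 79.2161
df = (3, 39)

test statistic = 79.216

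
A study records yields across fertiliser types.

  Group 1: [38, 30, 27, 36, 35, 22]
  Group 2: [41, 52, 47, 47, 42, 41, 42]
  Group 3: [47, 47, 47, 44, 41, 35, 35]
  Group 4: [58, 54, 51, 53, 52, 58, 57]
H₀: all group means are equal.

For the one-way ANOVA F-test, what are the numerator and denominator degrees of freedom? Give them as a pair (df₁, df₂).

k = 4 groups, N = 27 total
df = (k−1, N−k) = (4−1, 27−4) = (3, 23)

degrees of freedom = [3, 23]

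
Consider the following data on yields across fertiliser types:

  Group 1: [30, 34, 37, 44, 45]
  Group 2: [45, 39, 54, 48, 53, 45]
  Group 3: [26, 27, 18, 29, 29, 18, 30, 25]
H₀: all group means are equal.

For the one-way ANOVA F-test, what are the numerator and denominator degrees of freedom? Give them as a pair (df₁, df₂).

degrees of freedom = [2, 16]

k = 3 groups, N = 19 total
df = (k−1, N−k) = (3−1, 19−3) = (2, 16)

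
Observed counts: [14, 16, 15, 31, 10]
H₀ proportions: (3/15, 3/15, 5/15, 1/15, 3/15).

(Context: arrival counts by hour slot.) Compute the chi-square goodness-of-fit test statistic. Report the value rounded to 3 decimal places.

test statistic = 121.558

n = 86; E_i = n·p_i = [17.20, 17.20, 28.67, 5.73, 17.20]
χ² = (14−17.20)²/17.20 + (16−17.20)²/17.20 + (15−28.67)²/28.67 + (31−5.73)²/5.73 + (10−17.20)²/17.20 = 121.5581
df = 4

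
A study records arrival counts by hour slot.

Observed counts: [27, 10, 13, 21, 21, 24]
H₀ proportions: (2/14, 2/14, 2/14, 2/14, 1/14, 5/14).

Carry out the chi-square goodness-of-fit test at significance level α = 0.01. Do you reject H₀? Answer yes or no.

reject H₀: yes

n = 116; E_i = n·p_i = [16.57, 16.57, 16.57, 16.57, 8.29, 41.43]
χ² = (27−16.57)²/16.57 + (10−16.57)²/16.57 + (13−16.57)²/16.57 + (21−16.57)²/16.57 + (21−8.29)²/8.29 + (24−41.43)²/41.43 = 37.9638
df = 5
p-value (upper-tail) = 0.00000
At α=0.01: p < α → reject H₀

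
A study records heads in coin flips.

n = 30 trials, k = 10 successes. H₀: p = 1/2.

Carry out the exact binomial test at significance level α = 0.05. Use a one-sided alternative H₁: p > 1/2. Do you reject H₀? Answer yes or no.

reject H₀: no

Exact binomial: n=30, k=10, p₀=1/2=0.5000
P(X≥10) from Σ C(n,i)·p₀^i·(1−p₀)^(n−i)
p-value (one-sided, H₁ greater) = 0.97861
At α=0.05: p ≥ α → fail to reject H₀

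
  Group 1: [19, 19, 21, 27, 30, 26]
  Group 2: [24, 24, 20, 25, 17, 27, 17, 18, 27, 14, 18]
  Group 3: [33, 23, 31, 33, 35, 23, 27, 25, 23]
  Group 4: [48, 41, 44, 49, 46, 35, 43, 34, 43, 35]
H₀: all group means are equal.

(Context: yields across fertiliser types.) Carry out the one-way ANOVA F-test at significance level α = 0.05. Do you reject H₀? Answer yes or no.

Group means [23.67, 21.00, 28.11, 41.80], grand mean 29.000
SSB = Σnᵢ(x̄ᵢ−x̄)² = 2520.178; SSW = ΣΣ(x−x̄ᵢ)² = 775.822
MSB = 2520.178/3 = 840.0593; MSW = 775.822/32 = 24.2444
F = MSB/MSW = 34.6496
df = (3, 32)
p-value (upper-tail) = 0.00000
At α=0.05: p < α → reject H₀

reject H₀: yes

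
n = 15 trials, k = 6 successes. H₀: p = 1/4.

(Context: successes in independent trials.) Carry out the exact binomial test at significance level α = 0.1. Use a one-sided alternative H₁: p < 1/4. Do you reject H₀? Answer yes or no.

Exact binomial: n=15, k=6, p₀=1/4=0.2500
P(X≤6) from Σ C(n,i)·p₀^i·(1−p₀)^(n−i)
p-value (one-sided, H₁ less) = 0.94338
At α=0.1: p ≥ α → fail to reject H₀

reject H₀: no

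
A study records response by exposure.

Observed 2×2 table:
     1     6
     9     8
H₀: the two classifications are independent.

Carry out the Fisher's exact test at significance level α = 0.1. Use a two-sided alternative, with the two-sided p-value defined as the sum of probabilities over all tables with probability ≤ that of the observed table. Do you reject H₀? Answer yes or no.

Margins: r₁=7, r₂=17, c₁=10, c₂=14, n=24
p_obs = C(7,1)·C(17,9)/C(24,10); sum pmf over tables with pmf ≤ p_obs
p-value (two-sided) = 0.17178
At α=0.1: p ≥ α → fail to reject H₀

reject H₀: no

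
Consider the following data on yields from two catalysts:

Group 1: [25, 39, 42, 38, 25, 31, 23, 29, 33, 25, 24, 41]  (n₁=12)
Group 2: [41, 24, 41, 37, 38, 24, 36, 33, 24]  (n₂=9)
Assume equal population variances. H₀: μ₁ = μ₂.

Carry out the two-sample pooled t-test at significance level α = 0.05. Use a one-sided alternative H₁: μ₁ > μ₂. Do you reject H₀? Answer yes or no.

x̄₁=31.250, s₁=7.149, n₁=12
x̄₂=33.111, s₂=7.253, n₂=9
s_p² = [11·7.149² + 8·7.253²]/19 = 51.7442
SE = √(s_p²·(1/12+1/9)) = 3.1720
t = (31.250−33.111)/3.1720 = -0.5867
df = 19
p-value (one-sided, H₁ greater) = 0.71786
At α=0.05: p ≥ α → fail to reject H₀

reject H₀: no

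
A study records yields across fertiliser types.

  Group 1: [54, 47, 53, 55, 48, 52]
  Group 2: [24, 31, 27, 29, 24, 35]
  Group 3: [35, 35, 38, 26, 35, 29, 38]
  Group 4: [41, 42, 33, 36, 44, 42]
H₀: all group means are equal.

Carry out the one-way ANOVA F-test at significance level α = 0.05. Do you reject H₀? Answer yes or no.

reject H₀: yes

Group means [51.50, 28.33, 33.71, 39.67], grand mean 38.120
SSB = Σnᵢ(x̄ᵢ−x̄)² = 1799.045; SSW = ΣΣ(x−x̄ᵢ)² = 357.595
MSB = 1799.045/3 = 599.6816; MSW = 357.595/21 = 17.0283
F = MSB/MSW = 35.2167
df = (3, 21)
p-value (upper-tail) = 0.00000
At α=0.05: p < α → reject H₀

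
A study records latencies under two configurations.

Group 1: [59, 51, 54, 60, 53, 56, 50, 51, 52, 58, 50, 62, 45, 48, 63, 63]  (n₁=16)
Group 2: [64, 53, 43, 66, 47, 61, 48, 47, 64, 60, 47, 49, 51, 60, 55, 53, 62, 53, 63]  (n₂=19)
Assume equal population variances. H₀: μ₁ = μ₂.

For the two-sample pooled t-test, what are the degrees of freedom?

degrees of freedom = 33

df = n₁ + n₂ − 2 = 16 + 19 − 2 = 33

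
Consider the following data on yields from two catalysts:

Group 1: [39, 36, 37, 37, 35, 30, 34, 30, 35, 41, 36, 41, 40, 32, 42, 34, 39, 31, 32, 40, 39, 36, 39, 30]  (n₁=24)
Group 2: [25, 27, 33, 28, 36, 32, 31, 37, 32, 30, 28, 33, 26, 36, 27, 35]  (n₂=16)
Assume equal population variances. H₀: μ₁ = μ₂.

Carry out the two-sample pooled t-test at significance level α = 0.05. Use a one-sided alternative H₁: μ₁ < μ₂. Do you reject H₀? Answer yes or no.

reject H₀: no

x̄₁=36.042, s₁=3.793, n₁=24
x̄₂=31.000, s₂=3.864, n₂=16
s_p² = [23·3.793² + 15·3.864²]/38 = 14.6042
SE = √(s_p²·(1/24+1/16)) = 1.2334
t = (36.042−31.000)/1.2334 = 4.0876
df = 38
p-value (one-sided, H₁ less) = 0.99989
At α=0.05: p ≥ α → fail to reject H₀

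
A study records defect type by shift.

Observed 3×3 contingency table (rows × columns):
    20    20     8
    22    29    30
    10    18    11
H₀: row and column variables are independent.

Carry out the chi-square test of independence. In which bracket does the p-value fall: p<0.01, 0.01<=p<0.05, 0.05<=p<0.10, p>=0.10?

Row totals [48, 81, 39], col totals [52, 67, 49], n=168
χ² = (20−14.86)²/14.86 + (20−19.14)²/19.14 + (8−14.00)²/14.00 + (22−25.07)²/25.07 + (29−32.30)²/32.30 + (30−23.62)²/23.62 + (10−12.07)²/12.07 + (18−15.55)²/15.55 + (11−11.38)²/11.38 = 7.5770
df = 4
p-value (upper-tail) = 0.10836
→ bracket: p>=0.10

p-value bracket: p>=0.10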